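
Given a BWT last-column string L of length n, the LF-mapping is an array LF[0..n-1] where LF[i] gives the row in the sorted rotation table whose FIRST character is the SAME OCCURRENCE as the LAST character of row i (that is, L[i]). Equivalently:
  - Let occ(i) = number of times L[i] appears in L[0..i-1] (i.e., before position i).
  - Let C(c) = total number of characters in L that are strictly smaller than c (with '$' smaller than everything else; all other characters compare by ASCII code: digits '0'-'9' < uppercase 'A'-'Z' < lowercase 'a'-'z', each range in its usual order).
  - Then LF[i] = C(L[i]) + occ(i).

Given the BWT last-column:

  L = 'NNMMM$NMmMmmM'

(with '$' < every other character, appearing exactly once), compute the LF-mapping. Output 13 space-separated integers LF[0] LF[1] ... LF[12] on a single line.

Answer: 7 8 1 2 3 0 9 4 10 5 11 12 6

Derivation:
Char counts: '$':1, 'M':6, 'N':3, 'm':3
C (first-col start): C('$')=0, C('M')=1, C('N')=7, C('m')=10
L[0]='N': occ=0, LF[0]=C('N')+0=7+0=7
L[1]='N': occ=1, LF[1]=C('N')+1=7+1=8
L[2]='M': occ=0, LF[2]=C('M')+0=1+0=1
L[3]='M': occ=1, LF[3]=C('M')+1=1+1=2
L[4]='M': occ=2, LF[4]=C('M')+2=1+2=3
L[5]='$': occ=0, LF[5]=C('$')+0=0+0=0
L[6]='N': occ=2, LF[6]=C('N')+2=7+2=9
L[7]='M': occ=3, LF[7]=C('M')+3=1+3=4
L[8]='m': occ=0, LF[8]=C('m')+0=10+0=10
L[9]='M': occ=4, LF[9]=C('M')+4=1+4=5
L[10]='m': occ=1, LF[10]=C('m')+1=10+1=11
L[11]='m': occ=2, LF[11]=C('m')+2=10+2=12
L[12]='M': occ=5, LF[12]=C('M')+5=1+5=6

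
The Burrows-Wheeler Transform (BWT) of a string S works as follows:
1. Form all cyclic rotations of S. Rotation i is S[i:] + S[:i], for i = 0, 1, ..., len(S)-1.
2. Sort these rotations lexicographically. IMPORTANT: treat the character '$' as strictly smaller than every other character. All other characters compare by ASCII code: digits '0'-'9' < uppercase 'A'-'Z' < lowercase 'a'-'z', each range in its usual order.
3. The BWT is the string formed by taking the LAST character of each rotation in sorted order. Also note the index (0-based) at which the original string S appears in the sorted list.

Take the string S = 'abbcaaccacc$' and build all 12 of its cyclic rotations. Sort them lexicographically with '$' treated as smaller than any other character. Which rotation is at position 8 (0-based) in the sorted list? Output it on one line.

All 12 rotations (rotation i = S[i:]+S[:i]):
  rot[0] = abbcaaccacc$
  rot[1] = bbcaaccacc$a
  rot[2] = bcaaccacc$ab
  rot[3] = caaccacc$abb
  rot[4] = aaccacc$abbc
  rot[5] = accacc$abbca
  rot[6] = ccacc$abbcaa
  rot[7] = cacc$abbcaac
  rot[8] = acc$abbcaacc
  rot[9] = cc$abbcaacca
  rot[10] = c$abbcaaccac
  rot[11] = $abbcaaccacc
Sorted (with $ < everything):
  sorted[0] = $abbcaaccacc
  sorted[1] = aaccacc$abbc
  sorted[2] = abbcaaccacc$
  sorted[3] = acc$abbcaacc
  sorted[4] = accacc$abbca
  sorted[5] = bbcaaccacc$a
  sorted[6] = bcaaccacc$ab
  sorted[7] = c$abbcaaccac
  sorted[8] = caaccacc$abb
  sorted[9] = cacc$abbcaac
  sorted[10] = cc$abbcaacca
  sorted[11] = ccacc$abbcaa
sorted[8] = caaccacc$abb

Answer: caaccacc$abb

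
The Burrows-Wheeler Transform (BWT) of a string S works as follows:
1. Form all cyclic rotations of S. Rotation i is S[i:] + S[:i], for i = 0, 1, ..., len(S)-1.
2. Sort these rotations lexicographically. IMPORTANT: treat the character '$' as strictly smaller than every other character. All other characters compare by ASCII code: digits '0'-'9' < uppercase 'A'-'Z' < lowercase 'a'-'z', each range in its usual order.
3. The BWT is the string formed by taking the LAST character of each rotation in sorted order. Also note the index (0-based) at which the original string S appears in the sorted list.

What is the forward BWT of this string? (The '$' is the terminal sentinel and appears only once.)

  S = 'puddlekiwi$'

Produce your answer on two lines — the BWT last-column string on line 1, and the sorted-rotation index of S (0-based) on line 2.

Answer: iudlwked$pi
8

Derivation:
All 11 rotations (rotation i = S[i:]+S[:i]):
  rot[0] = puddlekiwi$
  rot[1] = uddlekiwi$p
  rot[2] = ddlekiwi$pu
  rot[3] = dlekiwi$pud
  rot[4] = lekiwi$pudd
  rot[5] = ekiwi$puddl
  rot[6] = kiwi$puddle
  rot[7] = iwi$puddlek
  rot[8] = wi$puddleki
  rot[9] = i$puddlekiw
  rot[10] = $puddlekiwi
Sorted (with $ < everything):
  sorted[0] = $puddlekiwi  (last char: 'i')
  sorted[1] = ddlekiwi$pu  (last char: 'u')
  sorted[2] = dlekiwi$pud  (last char: 'd')
  sorted[3] = ekiwi$puddl  (last char: 'l')
  sorted[4] = i$puddlekiw  (last char: 'w')
  sorted[5] = iwi$puddlek  (last char: 'k')
  sorted[6] = kiwi$puddle  (last char: 'e')
  sorted[7] = lekiwi$pudd  (last char: 'd')
  sorted[8] = puddlekiwi$  (last char: '$')
  sorted[9] = uddlekiwi$p  (last char: 'p')
  sorted[10] = wi$puddleki  (last char: 'i')
Last column: iudlwked$pi
Original string S is at sorted index 8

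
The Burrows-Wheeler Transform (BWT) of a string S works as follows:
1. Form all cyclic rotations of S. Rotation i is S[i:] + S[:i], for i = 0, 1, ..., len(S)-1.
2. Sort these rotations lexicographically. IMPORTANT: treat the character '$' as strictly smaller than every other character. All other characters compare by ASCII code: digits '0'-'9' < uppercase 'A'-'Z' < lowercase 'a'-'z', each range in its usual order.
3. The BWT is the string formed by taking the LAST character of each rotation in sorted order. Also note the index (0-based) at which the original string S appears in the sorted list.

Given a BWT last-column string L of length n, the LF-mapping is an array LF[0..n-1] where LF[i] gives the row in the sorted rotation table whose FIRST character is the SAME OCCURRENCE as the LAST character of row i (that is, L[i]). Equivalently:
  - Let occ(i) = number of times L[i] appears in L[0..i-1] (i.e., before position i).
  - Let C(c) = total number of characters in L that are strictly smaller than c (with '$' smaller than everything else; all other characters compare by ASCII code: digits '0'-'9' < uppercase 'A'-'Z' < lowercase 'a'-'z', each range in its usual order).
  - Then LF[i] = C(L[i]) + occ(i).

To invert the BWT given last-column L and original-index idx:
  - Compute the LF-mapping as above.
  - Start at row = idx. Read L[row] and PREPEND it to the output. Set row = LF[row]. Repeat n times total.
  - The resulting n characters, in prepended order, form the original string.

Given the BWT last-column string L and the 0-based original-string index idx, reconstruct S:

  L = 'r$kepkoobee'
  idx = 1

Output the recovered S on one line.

LF mapping: 10 0 5 2 9 6 7 8 1 3 4
Walk LF starting at row 1, prepending L[row]:
  step 1: row=1, L[1]='$', prepend. Next row=LF[1]=0
  step 2: row=0, L[0]='r', prepend. Next row=LF[0]=10
  step 3: row=10, L[10]='e', prepend. Next row=LF[10]=4
  step 4: row=4, L[4]='p', prepend. Next row=LF[4]=9
  step 5: row=9, L[9]='e', prepend. Next row=LF[9]=3
  step 6: row=3, L[3]='e', prepend. Next row=LF[3]=2
  step 7: row=2, L[2]='k', prepend. Next row=LF[2]=5
  step 8: row=5, L[5]='k', prepend. Next row=LF[5]=6
  step 9: row=6, L[6]='o', prepend. Next row=LF[6]=7
  step 10: row=7, L[7]='o', prepend. Next row=LF[7]=8
  step 11: row=8, L[8]='b', prepend. Next row=LF[8]=1
Reversed output: bookkeeper$

Answer: bookkeeper$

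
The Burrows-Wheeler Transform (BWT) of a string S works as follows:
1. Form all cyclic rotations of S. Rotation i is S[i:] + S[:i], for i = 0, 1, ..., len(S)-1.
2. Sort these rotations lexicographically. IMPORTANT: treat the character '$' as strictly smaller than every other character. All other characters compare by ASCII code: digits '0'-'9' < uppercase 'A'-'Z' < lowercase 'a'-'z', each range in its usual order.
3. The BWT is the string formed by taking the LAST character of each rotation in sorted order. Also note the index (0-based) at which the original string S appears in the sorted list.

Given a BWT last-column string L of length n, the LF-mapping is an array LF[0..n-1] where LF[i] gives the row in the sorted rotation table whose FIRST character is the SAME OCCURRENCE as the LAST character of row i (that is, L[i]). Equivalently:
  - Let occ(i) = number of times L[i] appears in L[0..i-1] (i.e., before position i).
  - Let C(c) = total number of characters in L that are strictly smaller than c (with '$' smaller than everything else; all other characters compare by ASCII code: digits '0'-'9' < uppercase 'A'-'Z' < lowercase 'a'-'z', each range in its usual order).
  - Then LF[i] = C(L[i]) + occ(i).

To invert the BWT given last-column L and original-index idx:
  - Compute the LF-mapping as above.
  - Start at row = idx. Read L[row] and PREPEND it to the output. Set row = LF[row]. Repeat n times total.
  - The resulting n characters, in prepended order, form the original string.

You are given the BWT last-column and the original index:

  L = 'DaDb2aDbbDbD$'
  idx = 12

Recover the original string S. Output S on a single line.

LF mapping: 2 7 3 9 1 8 4 10 11 5 12 6 0
Walk LF starting at row 12, prepending L[row]:
  step 1: row=12, L[12]='$', prepend. Next row=LF[12]=0
  step 2: row=0, L[0]='D', prepend. Next row=LF[0]=2
  step 3: row=2, L[2]='D', prepend. Next row=LF[2]=3
  step 4: row=3, L[3]='b', prepend. Next row=LF[3]=9
  step 5: row=9, L[9]='D', prepend. Next row=LF[9]=5
  step 6: row=5, L[5]='a', prepend. Next row=LF[5]=8
  step 7: row=8, L[8]='b', prepend. Next row=LF[8]=11
  step 8: row=11, L[11]='D', prepend. Next row=LF[11]=6
  step 9: row=6, L[6]='D', prepend. Next row=LF[6]=4
  step 10: row=4, L[4]='2', prepend. Next row=LF[4]=1
  step 11: row=1, L[1]='a', prepend. Next row=LF[1]=7
  step 12: row=7, L[7]='b', prepend. Next row=LF[7]=10
  step 13: row=10, L[10]='b', prepend. Next row=LF[10]=12
Reversed output: bba2DDbaDbDD$

Answer: bba2DDbaDbDD$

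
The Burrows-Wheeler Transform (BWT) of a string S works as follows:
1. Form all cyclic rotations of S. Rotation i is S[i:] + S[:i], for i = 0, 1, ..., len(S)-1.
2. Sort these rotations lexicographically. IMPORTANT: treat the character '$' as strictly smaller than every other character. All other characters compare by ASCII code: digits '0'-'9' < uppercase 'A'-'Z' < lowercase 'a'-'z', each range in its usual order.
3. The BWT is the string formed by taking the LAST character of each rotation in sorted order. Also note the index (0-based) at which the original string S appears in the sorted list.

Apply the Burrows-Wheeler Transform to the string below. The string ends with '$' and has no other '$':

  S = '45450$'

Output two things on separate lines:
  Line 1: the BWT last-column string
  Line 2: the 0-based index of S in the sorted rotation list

All 6 rotations (rotation i = S[i:]+S[:i]):
  rot[0] = 45450$
  rot[1] = 5450$4
  rot[2] = 450$45
  rot[3] = 50$454
  rot[4] = 0$4545
  rot[5] = $45450
Sorted (with $ < everything):
  sorted[0] = $45450  (last char: '0')
  sorted[1] = 0$4545  (last char: '5')
  sorted[2] = 450$45  (last char: '5')
  sorted[3] = 45450$  (last char: '$')
  sorted[4] = 50$454  (last char: '4')
  sorted[5] = 5450$4  (last char: '4')
Last column: 055$44
Original string S is at sorted index 3

Answer: 055$44
3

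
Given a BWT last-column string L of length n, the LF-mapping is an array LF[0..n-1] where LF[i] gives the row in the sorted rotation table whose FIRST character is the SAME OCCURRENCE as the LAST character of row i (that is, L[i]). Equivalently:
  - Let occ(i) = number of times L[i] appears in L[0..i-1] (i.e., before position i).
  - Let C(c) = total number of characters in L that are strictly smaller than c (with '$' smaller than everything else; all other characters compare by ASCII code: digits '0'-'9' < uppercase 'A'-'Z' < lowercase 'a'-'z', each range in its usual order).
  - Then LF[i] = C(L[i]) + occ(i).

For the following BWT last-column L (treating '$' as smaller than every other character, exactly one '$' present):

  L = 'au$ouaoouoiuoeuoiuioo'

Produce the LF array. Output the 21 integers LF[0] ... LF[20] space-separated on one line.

Answer: 1 15 0 7 16 2 8 9 17 10 4 18 11 3 19 12 5 20 6 13 14

Derivation:
Char counts: '$':1, 'a':2, 'e':1, 'i':3, 'o':8, 'u':6
C (first-col start): C('$')=0, C('a')=1, C('e')=3, C('i')=4, C('o')=7, C('u')=15
L[0]='a': occ=0, LF[0]=C('a')+0=1+0=1
L[1]='u': occ=0, LF[1]=C('u')+0=15+0=15
L[2]='$': occ=0, LF[2]=C('$')+0=0+0=0
L[3]='o': occ=0, LF[3]=C('o')+0=7+0=7
L[4]='u': occ=1, LF[4]=C('u')+1=15+1=16
L[5]='a': occ=1, LF[5]=C('a')+1=1+1=2
L[6]='o': occ=1, LF[6]=C('o')+1=7+1=8
L[7]='o': occ=2, LF[7]=C('o')+2=7+2=9
L[8]='u': occ=2, LF[8]=C('u')+2=15+2=17
L[9]='o': occ=3, LF[9]=C('o')+3=7+3=10
L[10]='i': occ=0, LF[10]=C('i')+0=4+0=4
L[11]='u': occ=3, LF[11]=C('u')+3=15+3=18
L[12]='o': occ=4, LF[12]=C('o')+4=7+4=11
L[13]='e': occ=0, LF[13]=C('e')+0=3+0=3
L[14]='u': occ=4, LF[14]=C('u')+4=15+4=19
L[15]='o': occ=5, LF[15]=C('o')+5=7+5=12
L[16]='i': occ=1, LF[16]=C('i')+1=4+1=5
L[17]='u': occ=5, LF[17]=C('u')+5=15+5=20
L[18]='i': occ=2, LF[18]=C('i')+2=4+2=6
L[19]='o': occ=6, LF[19]=C('o')+6=7+6=13
L[20]='o': occ=7, LF[20]=C('o')+7=7+7=14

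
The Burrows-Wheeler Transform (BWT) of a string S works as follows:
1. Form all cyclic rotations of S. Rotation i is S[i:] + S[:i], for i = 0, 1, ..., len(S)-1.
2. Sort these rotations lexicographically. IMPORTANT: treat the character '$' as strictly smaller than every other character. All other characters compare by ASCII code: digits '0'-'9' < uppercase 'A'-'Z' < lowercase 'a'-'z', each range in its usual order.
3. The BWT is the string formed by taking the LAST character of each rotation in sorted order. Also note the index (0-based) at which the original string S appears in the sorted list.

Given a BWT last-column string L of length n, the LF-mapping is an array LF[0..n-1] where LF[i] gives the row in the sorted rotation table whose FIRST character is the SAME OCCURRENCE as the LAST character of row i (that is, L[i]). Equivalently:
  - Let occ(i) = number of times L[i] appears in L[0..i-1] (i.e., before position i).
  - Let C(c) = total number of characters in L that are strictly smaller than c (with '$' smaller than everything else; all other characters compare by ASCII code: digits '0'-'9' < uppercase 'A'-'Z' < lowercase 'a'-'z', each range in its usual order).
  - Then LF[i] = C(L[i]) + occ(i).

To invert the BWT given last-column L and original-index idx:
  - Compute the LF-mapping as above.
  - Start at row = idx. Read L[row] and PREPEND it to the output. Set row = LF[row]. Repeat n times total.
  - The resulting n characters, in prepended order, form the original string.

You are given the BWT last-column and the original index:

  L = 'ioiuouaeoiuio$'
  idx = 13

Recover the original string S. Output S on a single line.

Answer: uouiooieoaiui$

Derivation:
LF mapping: 3 7 4 11 8 12 1 2 9 5 13 6 10 0
Walk LF starting at row 13, prepending L[row]:
  step 1: row=13, L[13]='$', prepend. Next row=LF[13]=0
  step 2: row=0, L[0]='i', prepend. Next row=LF[0]=3
  step 3: row=3, L[3]='u', prepend. Next row=LF[3]=11
  step 4: row=11, L[11]='i', prepend. Next row=LF[11]=6
  step 5: row=6, L[6]='a', prepend. Next row=LF[6]=1
  step 6: row=1, L[1]='o', prepend. Next row=LF[1]=7
  step 7: row=7, L[7]='e', prepend. Next row=LF[7]=2
  step 8: row=2, L[2]='i', prepend. Next row=LF[2]=4
  step 9: row=4, L[4]='o', prepend. Next row=LF[4]=8
  step 10: row=8, L[8]='o', prepend. Next row=LF[8]=9
  step 11: row=9, L[9]='i', prepend. Next row=LF[9]=5
  step 12: row=5, L[5]='u', prepend. Next row=LF[5]=12
  step 13: row=12, L[12]='o', prepend. Next row=LF[12]=10
  step 14: row=10, L[10]='u', prepend. Next row=LF[10]=13
Reversed output: uouiooieoaiui$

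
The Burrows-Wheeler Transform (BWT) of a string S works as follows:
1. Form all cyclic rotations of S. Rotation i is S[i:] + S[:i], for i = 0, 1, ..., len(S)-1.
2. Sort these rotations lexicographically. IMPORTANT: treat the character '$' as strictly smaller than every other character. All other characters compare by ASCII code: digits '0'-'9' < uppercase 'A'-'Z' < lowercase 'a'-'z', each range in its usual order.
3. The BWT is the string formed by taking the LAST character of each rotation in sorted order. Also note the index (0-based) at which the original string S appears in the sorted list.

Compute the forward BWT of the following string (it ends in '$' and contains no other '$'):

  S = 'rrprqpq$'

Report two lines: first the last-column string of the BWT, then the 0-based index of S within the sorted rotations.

All 8 rotations (rotation i = S[i:]+S[:i]):
  rot[0] = rrprqpq$
  rot[1] = rprqpq$r
  rot[2] = prqpq$rr
  rot[3] = rqpq$rrp
  rot[4] = qpq$rrpr
  rot[5] = pq$rrprq
  rot[6] = q$rrprqp
  rot[7] = $rrprqpq
Sorted (with $ < everything):
  sorted[0] = $rrprqpq  (last char: 'q')
  sorted[1] = pq$rrprq  (last char: 'q')
  sorted[2] = prqpq$rr  (last char: 'r')
  sorted[3] = q$rrprqp  (last char: 'p')
  sorted[4] = qpq$rrpr  (last char: 'r')
  sorted[5] = rprqpq$r  (last char: 'r')
  sorted[6] = rqpq$rrp  (last char: 'p')
  sorted[7] = rrprqpq$  (last char: '$')
Last column: qqrprrp$
Original string S is at sorted index 7

Answer: qqrprrp$
7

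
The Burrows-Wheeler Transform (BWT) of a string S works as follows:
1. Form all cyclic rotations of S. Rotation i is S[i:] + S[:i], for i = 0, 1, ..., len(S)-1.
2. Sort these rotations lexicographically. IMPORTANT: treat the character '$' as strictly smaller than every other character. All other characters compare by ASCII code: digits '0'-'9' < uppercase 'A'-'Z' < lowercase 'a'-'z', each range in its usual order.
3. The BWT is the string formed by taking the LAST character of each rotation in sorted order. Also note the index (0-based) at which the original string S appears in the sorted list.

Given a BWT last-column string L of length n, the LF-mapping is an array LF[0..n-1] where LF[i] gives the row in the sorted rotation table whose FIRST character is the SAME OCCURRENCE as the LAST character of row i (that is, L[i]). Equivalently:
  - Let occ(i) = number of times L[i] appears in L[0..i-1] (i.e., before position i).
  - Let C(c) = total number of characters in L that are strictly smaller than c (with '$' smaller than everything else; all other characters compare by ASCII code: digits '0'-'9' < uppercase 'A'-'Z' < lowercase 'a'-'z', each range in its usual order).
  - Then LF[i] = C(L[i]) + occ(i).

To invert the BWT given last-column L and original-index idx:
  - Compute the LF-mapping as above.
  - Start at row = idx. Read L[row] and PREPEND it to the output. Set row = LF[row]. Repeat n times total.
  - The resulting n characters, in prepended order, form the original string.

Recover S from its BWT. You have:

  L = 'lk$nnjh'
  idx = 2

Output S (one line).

LF mapping: 4 3 0 5 6 2 1
Walk LF starting at row 2, prepending L[row]:
  step 1: row=2, L[2]='$', prepend. Next row=LF[2]=0
  step 2: row=0, L[0]='l', prepend. Next row=LF[0]=4
  step 3: row=4, L[4]='n', prepend. Next row=LF[4]=6
  step 4: row=6, L[6]='h', prepend. Next row=LF[6]=1
  step 5: row=1, L[1]='k', prepend. Next row=LF[1]=3
  step 6: row=3, L[3]='n', prepend. Next row=LF[3]=5
  step 7: row=5, L[5]='j', prepend. Next row=LF[5]=2
Reversed output: jnkhnl$

Answer: jnkhnl$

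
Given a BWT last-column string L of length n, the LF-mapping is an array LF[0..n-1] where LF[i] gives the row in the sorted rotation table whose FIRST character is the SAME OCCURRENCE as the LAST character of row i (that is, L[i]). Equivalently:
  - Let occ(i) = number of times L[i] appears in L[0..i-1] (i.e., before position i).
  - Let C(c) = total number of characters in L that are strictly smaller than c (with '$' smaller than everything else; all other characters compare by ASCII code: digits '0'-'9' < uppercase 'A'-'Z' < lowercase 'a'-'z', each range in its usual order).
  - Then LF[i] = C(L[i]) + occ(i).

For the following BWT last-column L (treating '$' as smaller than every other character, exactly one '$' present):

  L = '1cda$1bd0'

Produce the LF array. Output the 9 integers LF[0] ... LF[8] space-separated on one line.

Answer: 2 6 7 4 0 3 5 8 1

Derivation:
Char counts: '$':1, '0':1, '1':2, 'a':1, 'b':1, 'c':1, 'd':2
C (first-col start): C('$')=0, C('0')=1, C('1')=2, C('a')=4, C('b')=5, C('c')=6, C('d')=7
L[0]='1': occ=0, LF[0]=C('1')+0=2+0=2
L[1]='c': occ=0, LF[1]=C('c')+0=6+0=6
L[2]='d': occ=0, LF[2]=C('d')+0=7+0=7
L[3]='a': occ=0, LF[3]=C('a')+0=4+0=4
L[4]='$': occ=0, LF[4]=C('$')+0=0+0=0
L[5]='1': occ=1, LF[5]=C('1')+1=2+1=3
L[6]='b': occ=0, LF[6]=C('b')+0=5+0=5
L[7]='d': occ=1, LF[7]=C('d')+1=7+1=8
L[8]='0': occ=0, LF[8]=C('0')+0=1+0=1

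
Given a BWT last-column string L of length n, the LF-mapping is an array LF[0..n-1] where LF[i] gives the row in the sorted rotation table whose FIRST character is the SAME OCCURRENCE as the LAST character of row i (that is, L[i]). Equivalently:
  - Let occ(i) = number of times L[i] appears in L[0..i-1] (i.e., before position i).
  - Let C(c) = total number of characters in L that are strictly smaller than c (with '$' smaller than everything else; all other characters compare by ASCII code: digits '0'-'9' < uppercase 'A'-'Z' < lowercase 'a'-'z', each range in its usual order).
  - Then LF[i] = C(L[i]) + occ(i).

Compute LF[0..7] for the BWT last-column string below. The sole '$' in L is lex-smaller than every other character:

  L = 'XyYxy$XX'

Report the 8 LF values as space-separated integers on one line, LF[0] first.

Char counts: '$':1, 'X':3, 'Y':1, 'x':1, 'y':2
C (first-col start): C('$')=0, C('X')=1, C('Y')=4, C('x')=5, C('y')=6
L[0]='X': occ=0, LF[0]=C('X')+0=1+0=1
L[1]='y': occ=0, LF[1]=C('y')+0=6+0=6
L[2]='Y': occ=0, LF[2]=C('Y')+0=4+0=4
L[3]='x': occ=0, LF[3]=C('x')+0=5+0=5
L[4]='y': occ=1, LF[4]=C('y')+1=6+1=7
L[5]='$': occ=0, LF[5]=C('$')+0=0+0=0
L[6]='X': occ=1, LF[6]=C('X')+1=1+1=2
L[7]='X': occ=2, LF[7]=C('X')+2=1+2=3

Answer: 1 6 4 5 7 0 2 3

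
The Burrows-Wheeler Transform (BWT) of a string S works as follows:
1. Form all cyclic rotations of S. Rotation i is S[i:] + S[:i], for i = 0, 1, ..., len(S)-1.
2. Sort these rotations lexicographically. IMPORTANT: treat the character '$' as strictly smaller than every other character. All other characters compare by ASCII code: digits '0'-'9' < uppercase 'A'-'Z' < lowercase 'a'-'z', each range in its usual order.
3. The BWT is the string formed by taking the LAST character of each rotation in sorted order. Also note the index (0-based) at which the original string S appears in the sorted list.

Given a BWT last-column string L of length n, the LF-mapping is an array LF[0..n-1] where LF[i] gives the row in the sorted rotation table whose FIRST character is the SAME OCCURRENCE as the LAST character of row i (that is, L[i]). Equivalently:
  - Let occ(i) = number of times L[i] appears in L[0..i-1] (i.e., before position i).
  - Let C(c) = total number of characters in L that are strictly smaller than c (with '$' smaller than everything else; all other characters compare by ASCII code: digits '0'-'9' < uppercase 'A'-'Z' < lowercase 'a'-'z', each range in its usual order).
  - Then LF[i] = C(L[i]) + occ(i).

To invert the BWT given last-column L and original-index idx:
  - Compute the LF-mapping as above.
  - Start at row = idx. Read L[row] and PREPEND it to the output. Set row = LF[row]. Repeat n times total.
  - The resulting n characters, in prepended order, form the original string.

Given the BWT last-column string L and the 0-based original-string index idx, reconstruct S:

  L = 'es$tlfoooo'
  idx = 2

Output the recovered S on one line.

Answer: footloose$

Derivation:
LF mapping: 1 8 0 9 3 2 4 5 6 7
Walk LF starting at row 2, prepending L[row]:
  step 1: row=2, L[2]='$', prepend. Next row=LF[2]=0
  step 2: row=0, L[0]='e', prepend. Next row=LF[0]=1
  step 3: row=1, L[1]='s', prepend. Next row=LF[1]=8
  step 4: row=8, L[8]='o', prepend. Next row=LF[8]=6
  step 5: row=6, L[6]='o', prepend. Next row=LF[6]=4
  step 6: row=4, L[4]='l', prepend. Next row=LF[4]=3
  step 7: row=3, L[3]='t', prepend. Next row=LF[3]=9
  step 8: row=9, L[9]='o', prepend. Next row=LF[9]=7
  step 9: row=7, L[7]='o', prepend. Next row=LF[7]=5
  step 10: row=5, L[5]='f', prepend. Next row=LF[5]=2
Reversed output: footloose$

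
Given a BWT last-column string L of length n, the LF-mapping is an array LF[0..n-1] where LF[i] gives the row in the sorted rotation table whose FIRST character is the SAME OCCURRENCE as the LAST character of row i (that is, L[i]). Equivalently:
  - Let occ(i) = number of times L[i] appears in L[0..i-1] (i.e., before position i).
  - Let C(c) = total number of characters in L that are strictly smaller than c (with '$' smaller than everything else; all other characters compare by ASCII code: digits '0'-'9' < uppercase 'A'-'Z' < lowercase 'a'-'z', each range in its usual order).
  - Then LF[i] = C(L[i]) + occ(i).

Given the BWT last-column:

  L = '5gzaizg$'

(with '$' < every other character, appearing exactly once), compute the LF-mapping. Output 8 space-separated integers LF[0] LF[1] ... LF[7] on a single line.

Char counts: '$':1, '5':1, 'a':1, 'g':2, 'i':1, 'z':2
C (first-col start): C('$')=0, C('5')=1, C('a')=2, C('g')=3, C('i')=5, C('z')=6
L[0]='5': occ=0, LF[0]=C('5')+0=1+0=1
L[1]='g': occ=0, LF[1]=C('g')+0=3+0=3
L[2]='z': occ=0, LF[2]=C('z')+0=6+0=6
L[3]='a': occ=0, LF[3]=C('a')+0=2+0=2
L[4]='i': occ=0, LF[4]=C('i')+0=5+0=5
L[5]='z': occ=1, LF[5]=C('z')+1=6+1=7
L[6]='g': occ=1, LF[6]=C('g')+1=3+1=4
L[7]='$': occ=0, LF[7]=C('$')+0=0+0=0

Answer: 1 3 6 2 5 7 4 0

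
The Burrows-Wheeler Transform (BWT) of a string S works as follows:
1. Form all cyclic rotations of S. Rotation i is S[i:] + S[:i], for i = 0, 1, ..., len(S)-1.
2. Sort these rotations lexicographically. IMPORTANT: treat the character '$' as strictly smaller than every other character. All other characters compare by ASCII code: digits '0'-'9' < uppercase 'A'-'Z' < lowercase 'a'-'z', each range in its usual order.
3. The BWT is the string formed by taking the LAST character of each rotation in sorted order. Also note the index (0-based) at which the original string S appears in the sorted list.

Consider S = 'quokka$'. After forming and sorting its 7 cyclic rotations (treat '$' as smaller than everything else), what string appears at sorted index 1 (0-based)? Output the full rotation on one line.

Answer: a$quokk

Derivation:
All 7 rotations (rotation i = S[i:]+S[:i]):
  rot[0] = quokka$
  rot[1] = uokka$q
  rot[2] = okka$qu
  rot[3] = kka$quo
  rot[4] = ka$quok
  rot[5] = a$quokk
  rot[6] = $quokka
Sorted (with $ < everything):
  sorted[0] = $quokka
  sorted[1] = a$quokk
  sorted[2] = ka$quok
  sorted[3] = kka$quo
  sorted[4] = okka$qu
  sorted[5] = quokka$
  sorted[6] = uokka$q
sorted[1] = a$quokk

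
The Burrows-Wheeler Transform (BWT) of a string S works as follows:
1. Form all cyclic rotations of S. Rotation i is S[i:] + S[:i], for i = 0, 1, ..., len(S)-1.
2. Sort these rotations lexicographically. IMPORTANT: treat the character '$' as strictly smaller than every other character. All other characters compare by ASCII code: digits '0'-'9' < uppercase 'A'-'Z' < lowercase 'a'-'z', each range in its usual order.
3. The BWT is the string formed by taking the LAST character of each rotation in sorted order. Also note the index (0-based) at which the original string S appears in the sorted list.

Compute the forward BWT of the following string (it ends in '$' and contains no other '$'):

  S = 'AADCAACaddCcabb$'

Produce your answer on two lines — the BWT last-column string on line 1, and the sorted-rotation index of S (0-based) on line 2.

All 16 rotations (rotation i = S[i:]+S[:i]):
  rot[0] = AADCAACaddCcabb$
  rot[1] = ADCAACaddCcabb$A
  rot[2] = DCAACaddCcabb$AA
  rot[3] = CAACaddCcabb$AAD
  rot[4] = AACaddCcabb$AADC
  rot[5] = ACaddCcabb$AADCA
  rot[6] = CaddCcabb$AADCAA
  rot[7] = addCcabb$AADCAAC
  rot[8] = ddCcabb$AADCAACa
  rot[9] = dCcabb$AADCAACad
  rot[10] = Ccabb$AADCAACadd
  rot[11] = cabb$AADCAACaddC
  rot[12] = abb$AADCAACaddCc
  rot[13] = bb$AADCAACaddCca
  rot[14] = b$AADCAACaddCcab
  rot[15] = $AADCAACaddCcabb
Sorted (with $ < everything):
  sorted[0] = $AADCAACaddCcabb  (last char: 'b')
  sorted[1] = AACaddCcabb$AADC  (last char: 'C')
  sorted[2] = AADCAACaddCcabb$  (last char: '$')
  sorted[3] = ACaddCcabb$AADCA  (last char: 'A')
  sorted[4] = ADCAACaddCcabb$A  (last char: 'A')
  sorted[5] = CAACaddCcabb$AAD  (last char: 'D')
  sorted[6] = CaddCcabb$AADCAA  (last char: 'A')
  sorted[7] = Ccabb$AADCAACadd  (last char: 'd')
  sorted[8] = DCAACaddCcabb$AA  (last char: 'A')
  sorted[9] = abb$AADCAACaddCc  (last char: 'c')
  sorted[10] = addCcabb$AADCAAC  (last char: 'C')
  sorted[11] = b$AADCAACaddCcab  (last char: 'b')
  sorted[12] = bb$AADCAACaddCca  (last char: 'a')
  sorted[13] = cabb$AADCAACaddC  (last char: 'C')
  sorted[14] = dCcabb$AADCAACad  (last char: 'd')
  sorted[15] = ddCcabb$AADCAACa  (last char: 'a')
Last column: bC$AADAdAcCbaCda
Original string S is at sorted index 2

Answer: bC$AADAdAcCbaCda
2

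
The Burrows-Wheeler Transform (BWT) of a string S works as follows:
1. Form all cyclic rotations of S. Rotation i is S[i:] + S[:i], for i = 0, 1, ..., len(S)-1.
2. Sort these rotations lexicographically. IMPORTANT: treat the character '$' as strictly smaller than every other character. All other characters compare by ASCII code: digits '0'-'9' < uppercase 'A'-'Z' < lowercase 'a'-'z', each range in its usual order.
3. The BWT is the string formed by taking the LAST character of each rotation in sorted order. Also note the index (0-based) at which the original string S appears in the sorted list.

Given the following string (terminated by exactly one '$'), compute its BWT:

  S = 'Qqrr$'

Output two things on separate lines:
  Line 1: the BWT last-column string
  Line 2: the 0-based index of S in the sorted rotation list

All 5 rotations (rotation i = S[i:]+S[:i]):
  rot[0] = Qqrr$
  rot[1] = qrr$Q
  rot[2] = rr$Qq
  rot[3] = r$Qqr
  rot[4] = $Qqrr
Sorted (with $ < everything):
  sorted[0] = $Qqrr  (last char: 'r')
  sorted[1] = Qqrr$  (last char: '$')
  sorted[2] = qrr$Q  (last char: 'Q')
  sorted[3] = r$Qqr  (last char: 'r')
  sorted[4] = rr$Qq  (last char: 'q')
Last column: r$Qrq
Original string S is at sorted index 1

Answer: r$Qrq
1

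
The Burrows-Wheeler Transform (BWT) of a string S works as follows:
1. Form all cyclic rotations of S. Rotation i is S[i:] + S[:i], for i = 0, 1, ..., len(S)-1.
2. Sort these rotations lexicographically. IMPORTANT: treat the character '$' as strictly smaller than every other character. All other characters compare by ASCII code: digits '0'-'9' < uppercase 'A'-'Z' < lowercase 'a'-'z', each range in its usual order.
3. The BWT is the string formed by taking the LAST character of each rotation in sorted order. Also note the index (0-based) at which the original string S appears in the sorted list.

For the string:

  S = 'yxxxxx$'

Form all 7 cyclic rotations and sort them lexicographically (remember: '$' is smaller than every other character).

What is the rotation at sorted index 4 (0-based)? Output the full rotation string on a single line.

All 7 rotations (rotation i = S[i:]+S[:i]):
  rot[0] = yxxxxx$
  rot[1] = xxxxx$y
  rot[2] = xxxx$yx
  rot[3] = xxx$yxx
  rot[4] = xx$yxxx
  rot[5] = x$yxxxx
  rot[6] = $yxxxxx
Sorted (with $ < everything):
  sorted[0] = $yxxxxx
  sorted[1] = x$yxxxx
  sorted[2] = xx$yxxx
  sorted[3] = xxx$yxx
  sorted[4] = xxxx$yx
  sorted[5] = xxxxx$y
  sorted[6] = yxxxxx$
sorted[4] = xxxx$yx

Answer: xxxx$yx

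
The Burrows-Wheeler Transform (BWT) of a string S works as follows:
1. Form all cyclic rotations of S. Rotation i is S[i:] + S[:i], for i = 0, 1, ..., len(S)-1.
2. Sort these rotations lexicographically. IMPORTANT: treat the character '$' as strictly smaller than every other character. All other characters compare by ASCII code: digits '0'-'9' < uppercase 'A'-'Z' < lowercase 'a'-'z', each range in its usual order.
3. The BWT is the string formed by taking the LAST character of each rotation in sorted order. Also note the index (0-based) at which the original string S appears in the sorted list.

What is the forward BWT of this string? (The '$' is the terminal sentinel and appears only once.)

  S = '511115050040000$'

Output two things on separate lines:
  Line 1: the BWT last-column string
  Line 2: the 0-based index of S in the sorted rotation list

All 16 rotations (rotation i = S[i:]+S[:i]):
  rot[0] = 511115050040000$
  rot[1] = 11115050040000$5
  rot[2] = 1115050040000$51
  rot[3] = 115050040000$511
  rot[4] = 15050040000$5111
  rot[5] = 5050040000$51111
  rot[6] = 050040000$511115
  rot[7] = 50040000$5111150
  rot[8] = 0040000$51111505
  rot[9] = 040000$511115050
  rot[10] = 40000$5111150500
  rot[11] = 0000$51111505004
  rot[12] = 000$511115050040
  rot[13] = 00$5111150500400
  rot[14] = 0$51111505004000
  rot[15] = $511115050040000
Sorted (with $ < everything):
  sorted[0] = $511115050040000  (last char: '0')
  sorted[1] = 0$51111505004000  (last char: '0')
  sorted[2] = 00$5111150500400  (last char: '0')
  sorted[3] = 000$511115050040  (last char: '0')
  sorted[4] = 0000$51111505004  (last char: '4')
  sorted[5] = 0040000$51111505  (last char: '5')
  sorted[6] = 040000$511115050  (last char: '0')
  sorted[7] = 050040000$511115  (last char: '5')
  sorted[8] = 11115050040000$5  (last char: '5')
  sorted[9] = 1115050040000$51  (last char: '1')
  sorted[10] = 115050040000$511  (last char: '1')
  sorted[11] = 15050040000$5111  (last char: '1')
  sorted[12] = 40000$5111150500  (last char: '0')
  sorted[13] = 50040000$5111150  (last char: '0')
  sorted[14] = 5050040000$51111  (last char: '1')
  sorted[15] = 511115050040000$  (last char: '$')
Last column: 000045055111001$
Original string S is at sorted index 15

Answer: 000045055111001$
15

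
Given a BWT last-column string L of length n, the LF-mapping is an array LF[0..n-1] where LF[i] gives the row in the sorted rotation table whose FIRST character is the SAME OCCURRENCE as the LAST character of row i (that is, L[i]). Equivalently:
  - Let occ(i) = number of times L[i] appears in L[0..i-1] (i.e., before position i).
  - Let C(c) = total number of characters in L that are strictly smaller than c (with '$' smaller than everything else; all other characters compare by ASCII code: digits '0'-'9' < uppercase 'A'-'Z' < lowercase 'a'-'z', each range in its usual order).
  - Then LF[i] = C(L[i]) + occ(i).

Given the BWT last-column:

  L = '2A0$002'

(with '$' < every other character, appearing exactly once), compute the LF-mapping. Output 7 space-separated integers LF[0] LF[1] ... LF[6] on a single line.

Char counts: '$':1, '0':3, '2':2, 'A':1
C (first-col start): C('$')=0, C('0')=1, C('2')=4, C('A')=6
L[0]='2': occ=0, LF[0]=C('2')+0=4+0=4
L[1]='A': occ=0, LF[1]=C('A')+0=6+0=6
L[2]='0': occ=0, LF[2]=C('0')+0=1+0=1
L[3]='$': occ=0, LF[3]=C('$')+0=0+0=0
L[4]='0': occ=1, LF[4]=C('0')+1=1+1=2
L[5]='0': occ=2, LF[5]=C('0')+2=1+2=3
L[6]='2': occ=1, LF[6]=C('2')+1=4+1=5

Answer: 4 6 1 0 2 3 5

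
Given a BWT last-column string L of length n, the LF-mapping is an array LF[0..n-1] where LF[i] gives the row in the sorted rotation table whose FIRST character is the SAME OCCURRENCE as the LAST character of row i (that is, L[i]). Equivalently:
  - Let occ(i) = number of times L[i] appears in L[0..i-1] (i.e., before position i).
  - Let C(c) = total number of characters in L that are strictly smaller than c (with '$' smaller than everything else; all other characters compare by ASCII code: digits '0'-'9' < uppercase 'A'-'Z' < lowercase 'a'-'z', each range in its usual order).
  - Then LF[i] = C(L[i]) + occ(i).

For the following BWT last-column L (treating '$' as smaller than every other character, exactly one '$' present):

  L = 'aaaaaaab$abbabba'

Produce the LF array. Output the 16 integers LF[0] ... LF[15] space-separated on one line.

Answer: 1 2 3 4 5 6 7 11 0 8 12 13 9 14 15 10

Derivation:
Char counts: '$':1, 'a':10, 'b':5
C (first-col start): C('$')=0, C('a')=1, C('b')=11
L[0]='a': occ=0, LF[0]=C('a')+0=1+0=1
L[1]='a': occ=1, LF[1]=C('a')+1=1+1=2
L[2]='a': occ=2, LF[2]=C('a')+2=1+2=3
L[3]='a': occ=3, LF[3]=C('a')+3=1+3=4
L[4]='a': occ=4, LF[4]=C('a')+4=1+4=5
L[5]='a': occ=5, LF[5]=C('a')+5=1+5=6
L[6]='a': occ=6, LF[6]=C('a')+6=1+6=7
L[7]='b': occ=0, LF[7]=C('b')+0=11+0=11
L[8]='$': occ=0, LF[8]=C('$')+0=0+0=0
L[9]='a': occ=7, LF[9]=C('a')+7=1+7=8
L[10]='b': occ=1, LF[10]=C('b')+1=11+1=12
L[11]='b': occ=2, LF[11]=C('b')+2=11+2=13
L[12]='a': occ=8, LF[12]=C('a')+8=1+8=9
L[13]='b': occ=3, LF[13]=C('b')+3=11+3=14
L[14]='b': occ=4, LF[14]=C('b')+4=11+4=15
L[15]='a': occ=9, LF[15]=C('a')+9=1+9=10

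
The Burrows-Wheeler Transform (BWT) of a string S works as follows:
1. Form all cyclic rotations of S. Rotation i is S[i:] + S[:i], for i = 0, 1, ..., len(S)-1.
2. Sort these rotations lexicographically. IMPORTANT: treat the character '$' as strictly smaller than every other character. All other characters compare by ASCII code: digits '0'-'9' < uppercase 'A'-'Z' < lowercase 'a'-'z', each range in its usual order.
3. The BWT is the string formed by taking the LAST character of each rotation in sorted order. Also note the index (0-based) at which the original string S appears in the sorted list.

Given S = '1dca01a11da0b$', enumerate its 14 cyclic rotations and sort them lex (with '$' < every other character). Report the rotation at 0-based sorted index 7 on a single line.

All 14 rotations (rotation i = S[i:]+S[:i]):
  rot[0] = 1dca01a11da0b$
  rot[1] = dca01a11da0b$1
  rot[2] = ca01a11da0b$1d
  rot[3] = a01a11da0b$1dc
  rot[4] = 01a11da0b$1dca
  rot[5] = 1a11da0b$1dca0
  rot[6] = a11da0b$1dca01
  rot[7] = 11da0b$1dca01a
  rot[8] = 1da0b$1dca01a1
  rot[9] = da0b$1dca01a11
  rot[10] = a0b$1dca01a11d
  rot[11] = 0b$1dca01a11da
  rot[12] = b$1dca01a11da0
  rot[13] = $1dca01a11da0b
Sorted (with $ < everything):
  sorted[0] = $1dca01a11da0b
  sorted[1] = 01a11da0b$1dca
  sorted[2] = 0b$1dca01a11da
  sorted[3] = 11da0b$1dca01a
  sorted[4] = 1a11da0b$1dca0
  sorted[5] = 1da0b$1dca01a1
  sorted[6] = 1dca01a11da0b$
  sorted[7] = a01a11da0b$1dc
  sorted[8] = a0b$1dca01a11d
  sorted[9] = a11da0b$1dca01
  sorted[10] = b$1dca01a11da0
  sorted[11] = ca01a11da0b$1d
  sorted[12] = da0b$1dca01a11
  sorted[13] = dca01a11da0b$1
sorted[7] = a01a11da0b$1dc

Answer: a01a11da0b$1dc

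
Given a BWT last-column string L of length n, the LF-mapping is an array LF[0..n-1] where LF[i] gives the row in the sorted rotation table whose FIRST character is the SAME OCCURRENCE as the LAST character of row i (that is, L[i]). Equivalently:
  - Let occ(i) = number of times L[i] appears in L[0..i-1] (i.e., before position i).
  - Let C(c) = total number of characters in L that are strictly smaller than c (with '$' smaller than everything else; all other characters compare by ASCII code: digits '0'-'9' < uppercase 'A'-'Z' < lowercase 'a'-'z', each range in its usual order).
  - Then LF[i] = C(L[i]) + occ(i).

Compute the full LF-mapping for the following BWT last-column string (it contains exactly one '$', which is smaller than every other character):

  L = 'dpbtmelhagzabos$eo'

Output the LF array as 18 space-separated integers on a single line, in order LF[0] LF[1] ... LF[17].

Answer: 5 14 3 16 11 6 10 9 1 8 17 2 4 12 15 0 7 13

Derivation:
Char counts: '$':1, 'a':2, 'b':2, 'd':1, 'e':2, 'g':1, 'h':1, 'l':1, 'm':1, 'o':2, 'p':1, 's':1, 't':1, 'z':1
C (first-col start): C('$')=0, C('a')=1, C('b')=3, C('d')=5, C('e')=6, C('g')=8, C('h')=9, C('l')=10, C('m')=11, C('o')=12, C('p')=14, C('s')=15, C('t')=16, C('z')=17
L[0]='d': occ=0, LF[0]=C('d')+0=5+0=5
L[1]='p': occ=0, LF[1]=C('p')+0=14+0=14
L[2]='b': occ=0, LF[2]=C('b')+0=3+0=3
L[3]='t': occ=0, LF[3]=C('t')+0=16+0=16
L[4]='m': occ=0, LF[4]=C('m')+0=11+0=11
L[5]='e': occ=0, LF[5]=C('e')+0=6+0=6
L[6]='l': occ=0, LF[6]=C('l')+0=10+0=10
L[7]='h': occ=0, LF[7]=C('h')+0=9+0=9
L[8]='a': occ=0, LF[8]=C('a')+0=1+0=1
L[9]='g': occ=0, LF[9]=C('g')+0=8+0=8
L[10]='z': occ=0, LF[10]=C('z')+0=17+0=17
L[11]='a': occ=1, LF[11]=C('a')+1=1+1=2
L[12]='b': occ=1, LF[12]=C('b')+1=3+1=4
L[13]='o': occ=0, LF[13]=C('o')+0=12+0=12
L[14]='s': occ=0, LF[14]=C('s')+0=15+0=15
L[15]='$': occ=0, LF[15]=C('$')+0=0+0=0
L[16]='e': occ=1, LF[16]=C('e')+1=6+1=7
L[17]='o': occ=1, LF[17]=C('o')+1=12+1=13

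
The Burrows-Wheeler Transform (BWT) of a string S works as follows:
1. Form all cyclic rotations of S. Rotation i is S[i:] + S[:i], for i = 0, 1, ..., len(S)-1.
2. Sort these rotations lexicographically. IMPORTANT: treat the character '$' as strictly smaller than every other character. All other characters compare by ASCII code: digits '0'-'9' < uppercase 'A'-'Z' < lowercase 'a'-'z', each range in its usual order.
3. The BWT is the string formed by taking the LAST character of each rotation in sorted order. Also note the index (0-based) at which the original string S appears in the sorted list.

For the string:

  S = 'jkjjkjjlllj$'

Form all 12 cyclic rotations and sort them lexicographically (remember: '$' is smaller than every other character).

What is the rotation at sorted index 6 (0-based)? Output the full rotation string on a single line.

All 12 rotations (rotation i = S[i:]+S[:i]):
  rot[0] = jkjjkjjlllj$
  rot[1] = kjjkjjlllj$j
  rot[2] = jjkjjlllj$jk
  rot[3] = jkjjlllj$jkj
  rot[4] = kjjlllj$jkjj
  rot[5] = jjlllj$jkjjk
  rot[6] = jlllj$jkjjkj
  rot[7] = lllj$jkjjkjj
  rot[8] = llj$jkjjkjjl
  rot[9] = lj$jkjjkjjll
  rot[10] = j$jkjjkjjlll
  rot[11] = $jkjjkjjlllj
Sorted (with $ < everything):
  sorted[0] = $jkjjkjjlllj
  sorted[1] = j$jkjjkjjlll
  sorted[2] = jjkjjlllj$jk
  sorted[3] = jjlllj$jkjjk
  sorted[4] = jkjjkjjlllj$
  sorted[5] = jkjjlllj$jkj
  sorted[6] = jlllj$jkjjkj
  sorted[7] = kjjkjjlllj$j
  sorted[8] = kjjlllj$jkjj
  sorted[9] = lj$jkjjkjjll
  sorted[10] = llj$jkjjkjjl
  sorted[11] = lllj$jkjjkjj
sorted[6] = jlllj$jkjjkj

Answer: jlllj$jkjjkj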